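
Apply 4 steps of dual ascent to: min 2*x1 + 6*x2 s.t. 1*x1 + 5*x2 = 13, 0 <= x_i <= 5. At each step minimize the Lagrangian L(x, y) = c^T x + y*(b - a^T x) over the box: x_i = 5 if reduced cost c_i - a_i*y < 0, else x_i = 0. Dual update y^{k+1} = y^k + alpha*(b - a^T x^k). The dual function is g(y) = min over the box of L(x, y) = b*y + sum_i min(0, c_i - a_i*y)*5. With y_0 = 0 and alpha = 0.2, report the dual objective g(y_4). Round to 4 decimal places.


Dual ascent for LP: min 2*x1 + 6*x2, 1*x1 + 5*x2 = 13, 0 <= x_i <= 5
Step 1: y^k = 0.0, reduced costs: (2.0, 6.0)
  x^k = (0.0, 0.0), subgradient = b - a^T x = 13.0
  y^{k+1} = 0.0 + 0.2*13.0 = 2.6
Step 2: y^k = 2.6, reduced costs: (-0.6, -7.0)
  x^k = (5.0, 5.0), subgradient = b - a^T x = -17.0
  y^{k+1} = 2.6 + 0.2*-17.0 = -0.8
Step 3: y^k = -0.8, reduced costs: (2.8, 10.0)
  x^k = (0.0, 0.0), subgradient = b - a^T x = 13.0
  y^{k+1} = -0.8 + 0.2*13.0 = 1.8
Step 4: y^k = 1.8, reduced costs: (0.2, -3.0)
  x^k = (0.0, 5.0), subgradient = b - a^T x = -12.0
  y^{k+1} = 1.8 + 0.2*-12.0 = -0.6
Dual objective at y_4 = -0.6: reduced costs (2.6, 9.0), box minimizer x = (0.0, 0.0)
g(y_4) = b*y + (c1 - a1*y)*x1 + (c2 - a2*y)*x2 = 13*(-0.6) + 2.6*0.0 + 9.0*0.0 = -7.8 + 0.0 + 0.0 = -7.8


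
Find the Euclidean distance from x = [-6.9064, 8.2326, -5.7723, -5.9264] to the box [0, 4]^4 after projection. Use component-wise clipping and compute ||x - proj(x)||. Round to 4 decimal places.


Project each component onto [0, 4].
clip(-6.9064) = 0.0, clip(8.2326) = 4.0, clip(-5.7723) = 0.0, clip(-5.9264) = 0.0
Projection = [0.0, 4.0, 0.0, 0.0]
Squared diffs: [47.6984, 17.9149, 33.3194, 35.1222]
Distance = sqrt(134.0549) = 11.5782


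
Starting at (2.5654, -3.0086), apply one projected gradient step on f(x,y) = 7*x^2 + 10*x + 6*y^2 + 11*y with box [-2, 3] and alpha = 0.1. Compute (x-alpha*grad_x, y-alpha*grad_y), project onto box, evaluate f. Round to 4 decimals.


Step 1: Compute gradient at (2.5654, -3.0086).
grad_x = 2*7*2.5654 + 10 = 45.9156
grad_y = 2*6*-3.0086 + 11 = -25.1032
Step 2: Gradient step.
x_raw = 2.5654 - 0.1*45.9156 = -2.0262
y_raw = -3.0086 - 0.1*-25.1032 = -0.4983
Step 3: Project onto [-2, 3].
x_proj = clip(-2.0262) = -2.0
y_proj = clip(-0.4983) = -0.4983
Step 4: Evaluate f.
f(-2.0, -0.4983) = 4.0086


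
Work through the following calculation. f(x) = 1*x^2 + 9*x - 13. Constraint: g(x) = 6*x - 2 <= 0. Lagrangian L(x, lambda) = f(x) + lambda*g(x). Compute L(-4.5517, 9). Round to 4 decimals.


Step 1: Evaluate f(x).
f(-4.5517) = 1*(-4.5517)^2 + 9*(-4.5517) - 13 = -33.2473
Step 2: Evaluate g(x).
g(-4.5517) = 6*-4.5517 - 2 = -29.3102
Step 3: Compute Lagrangian.
L = -33.2473 + 9*-29.3102 = -297.0391


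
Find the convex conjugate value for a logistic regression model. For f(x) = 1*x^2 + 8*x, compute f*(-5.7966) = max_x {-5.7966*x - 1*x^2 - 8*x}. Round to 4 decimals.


f*(y) = sup_x {y*x - a*x^2 - b*x} = sup_x {(y-b)*x - a*x^2}
FOC: (y - b) - 2a*x = 0 => x* = (y - b)/(2a)
x* = (-5.7966 - 8)/(2*1) = -6.8983
f*(-5.7966) = (y-b)^2/(4a) = (-5.7966 - 8)^2/(4*1)
= 190.3462/4 = 47.5865


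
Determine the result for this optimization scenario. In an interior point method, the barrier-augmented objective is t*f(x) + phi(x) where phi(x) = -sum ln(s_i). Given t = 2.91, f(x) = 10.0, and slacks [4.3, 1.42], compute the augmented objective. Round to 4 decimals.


Step 1: Compute log-barrier.
ln values: [1.4586, 0.3507]
phi = -(1.4586 + 0.3507) = -1.8093
Step 2: Compute augmented objective.
t*f(x) = 2.91*10.0 = 29.1
Total = 29.1 - 1.8093 = 27.2907


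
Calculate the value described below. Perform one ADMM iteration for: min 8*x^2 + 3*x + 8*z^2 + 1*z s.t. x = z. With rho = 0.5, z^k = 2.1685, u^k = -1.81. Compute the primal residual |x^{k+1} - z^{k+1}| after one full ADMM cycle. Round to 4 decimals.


ADMM iteration with rho = 0.5, z^k = 2.1685, u^k = -1.81
Step 1: x-update.
Minimize 8*x^2 + 3*x + (0.5/2)*(x - 2.1685 - 1.81)^2
FOC: (2*8 + 0.5)*x = -3 + 0.5*(2.1685 + 1.81)
x^{k+1} = -0.0613
Step 2: z-update.
Minimize 8*z^2 + 1*z + (0.5/2)*(-0.0613 - z - 1.81)^2
FOC: (2*8 + 0.5)*z = -1 + 0.5*(-0.0613 - 1.81)
z^{k+1} = -0.1173
Step 3: u-update.
u^{k+1} = -1.81 - 0.0613 + 0.1173 = -1.7539
Step 4: Primal residual = |-0.0613 + 0.1173| = 0.0561


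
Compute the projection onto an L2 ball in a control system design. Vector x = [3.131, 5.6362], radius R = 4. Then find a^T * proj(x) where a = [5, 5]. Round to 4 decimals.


Step 1: Compute ||x|| (intermediates to 6 decimals).
||x|| = sqrt(3.131^2 + 5.6362^2) = 6.447473
Step 2: Project.
Since ||x|| > R, scale = R/||x|| = 4/6.447473 = 0.620398, proj(x) = scale * x
proj(x) = [1.942466, 3.496687]
Step 3: Dot product.
a^T * proj(x) = 5*1.942466 + 5*3.496687 = 27.1958


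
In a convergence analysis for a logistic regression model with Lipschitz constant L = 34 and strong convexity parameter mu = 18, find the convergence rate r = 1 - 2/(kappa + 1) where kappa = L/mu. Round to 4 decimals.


Step 1: Compute the condition number.
kappa = L/mu = 34/18 = 1.8889
Step 2: Compute the convergence rate.
r = 1 - 2/(kappa + 1) = 1 - 2*mu/(L + mu) = (L - mu)/(L + mu) = 16/52 = 0.3077


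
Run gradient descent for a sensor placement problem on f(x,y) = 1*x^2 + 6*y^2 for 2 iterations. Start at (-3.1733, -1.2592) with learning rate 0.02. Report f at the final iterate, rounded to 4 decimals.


Gradient descent on f(x,y) = 1*x^2 + 6*y^2.
Starting point: (-3.1733, -1.2592), alpha = 0.02
Step 1: grad_x = 2*1*-3.1733 = -6.3466, grad_y = 2*6*-1.2592 = -15.1104
  x_1 = -3.1733 - 0.02*-6.3466 = -3.0464
  y_1 = -1.2592 - 0.02*-15.1104 = -0.957
Step 2: grad_x = 2*1*-3.0464 = -6.0927, grad_y = 2*6*-0.957 = -11.4839
  x_2 = -3.0464 - 0.02*-6.0927 = -2.9245
  y_2 = -0.957 - 0.02*-11.4839 = -0.7273
f(-2.9245, -0.7273) = 1*(-2.9245)^2 + 6*(-0.7273)^2 = 11.7267


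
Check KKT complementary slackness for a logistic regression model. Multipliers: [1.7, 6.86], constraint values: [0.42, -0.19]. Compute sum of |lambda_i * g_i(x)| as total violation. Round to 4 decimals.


KKT complementary slackness check:
lambda_1 * g_1 = 1.7 * 0.42 = 0.714
lambda_2 * g_2 = 6.86 * -0.19 = -1.3034
Total violation = 0.714 + 1.3034 = 2.0174


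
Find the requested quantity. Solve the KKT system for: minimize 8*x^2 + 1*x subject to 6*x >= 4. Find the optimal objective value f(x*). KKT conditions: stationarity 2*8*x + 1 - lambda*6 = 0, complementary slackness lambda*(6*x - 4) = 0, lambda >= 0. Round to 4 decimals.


Step 1: Try lambda = 0 (constraint inactive).
x_unc = -1/(2*8) = -0.0625
Check: 6*-0.0625 = -0.375 < 4 -- violated!
Step 2: Constraint must be active: 6*x = 4
x* = 4/6 = 2/3 = 0.6667 (rounded; the exact value 2/3 is used below)
lambda = (2*8*(2/3) + 1)/6 = 1.9444
Step 3: Compute optimal value.
f(x*) = 8*(2/3)^2 + 1*(2/3) = 4.2222


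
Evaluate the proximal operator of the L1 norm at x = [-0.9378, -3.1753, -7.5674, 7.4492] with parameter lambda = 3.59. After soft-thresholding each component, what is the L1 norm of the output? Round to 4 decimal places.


Soft-thresholding with lambda = 3.59:
prox(-0.9378) = sign(-0.9378)*max(|-0.9378| - 3.59, 0) = 0.0
prox(-3.1753) = sign(-3.1753)*max(|-3.1753| - 3.59, 0) = 0.0
prox(-7.5674) = sign(-7.5674)*max(|-7.5674| - 3.59, 0) = -3.9774
prox(7.4492) = sign(7.4492)*max(|7.4492| - 3.59, 0) = 3.8592
prox(x) = [0.0, 0.0, -3.9774, 3.8592]
||prox(x)||_1 = 0.0 + 0.0 + 3.9774 + 3.8592 = 7.8366


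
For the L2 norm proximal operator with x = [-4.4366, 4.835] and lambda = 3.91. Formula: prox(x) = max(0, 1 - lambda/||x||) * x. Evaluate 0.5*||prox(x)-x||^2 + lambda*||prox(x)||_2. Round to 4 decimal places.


Step 1: Compute ||x||.
||x|| = 6.5621
Step 2: Compute scaling factor.
scale = max(0, 1 - 3.91/6.5621) = 0.4042
Step 3: prox(x) = [-1.7931, 1.9541]
||prox(x)|| = 2.6521
Step 4: Proximal objective.
0.5*||prox-x||^2 = 7.6441
lambda*||prox|| = 10.3697
Total = 18.0136


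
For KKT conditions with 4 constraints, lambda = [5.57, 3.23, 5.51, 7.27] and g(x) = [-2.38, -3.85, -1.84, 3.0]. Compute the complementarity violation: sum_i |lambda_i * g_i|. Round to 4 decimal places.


KKT complementary slackness check:
lambda_1 * g_1 = 5.57 * -2.38 = -13.2566
lambda_2 * g_2 = 3.23 * -3.85 = -12.4355
lambda_3 * g_3 = 5.51 * -1.84 = -10.1384
lambda_4 * g_4 = 7.27 * 3.0 = 21.81
Total violation = 13.2566 + 12.4355 + 10.1384 + 21.81 = 57.6405


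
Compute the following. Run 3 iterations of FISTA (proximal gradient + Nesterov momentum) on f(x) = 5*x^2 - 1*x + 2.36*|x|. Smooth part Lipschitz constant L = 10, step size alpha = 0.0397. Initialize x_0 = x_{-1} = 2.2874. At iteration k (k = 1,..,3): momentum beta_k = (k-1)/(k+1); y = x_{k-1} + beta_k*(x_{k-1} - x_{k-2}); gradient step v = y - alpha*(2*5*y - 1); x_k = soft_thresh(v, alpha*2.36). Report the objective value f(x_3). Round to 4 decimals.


FISTA on f(x) = 5*x^2 - 1*x + 2.36*|x|
L = 10, alpha = 0.0397
Iteration 1: beta = 0.0, y = 2.2874 + 0.0*(2.2874 - 2.2874) = 2.2874
  grad(y) = 21.874, v = y - alpha*grad = 1.419
  prox(v) = soft_thresh(1.419, 0.0937) = 1.3253
Iteration 2: beta = 0.3333, y = 1.3253 + 0.3333*(1.3253 - 2.2874) = 1.0046
  grad(y) = 9.0461, v = y - alpha*grad = 0.6455
  prox(v) = soft_thresh(0.6455, 0.0937) = 0.5518
Iteration 3: beta = 0.5, y = 0.5518 + 0.5*(0.5518 - 1.3253) = 0.165
  grad(y) = 0.6503, v = y - alpha*grad = 0.1392
  prox(v) = soft_thresh(0.1392, 0.0937) = 0.0455
f(x_3) = 5*0.0455^2 - 1*0.0455 + 2.36*|0.0455| = 0.0723


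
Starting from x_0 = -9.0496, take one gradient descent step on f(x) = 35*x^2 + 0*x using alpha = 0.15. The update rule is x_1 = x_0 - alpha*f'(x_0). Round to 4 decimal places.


We compute the gradient at x_0 and apply the update.
f'(x) = 70*x + 0
f'(-9.0496) = 70*-9.0496 + 0 = -633.472
x_1 = -9.0496 - 0.15*-633.472 = 85.9712


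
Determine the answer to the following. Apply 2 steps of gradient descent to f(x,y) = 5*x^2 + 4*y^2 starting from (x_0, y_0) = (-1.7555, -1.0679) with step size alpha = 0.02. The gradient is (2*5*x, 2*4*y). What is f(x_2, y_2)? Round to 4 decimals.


Gradient descent on f(x,y) = 5*x^2 + 4*y^2.
Starting point: (-1.7555, -1.0679), alpha = 0.02
Step 1: grad_x = 2*5*-1.7555 = -17.555, grad_y = 2*4*-1.0679 = -8.5432
  x_1 = -1.7555 - 0.02*-17.555 = -1.4044
  y_1 = -1.0679 - 0.02*-8.5432 = -0.897
Step 2: grad_x = 2*5*-1.4044 = -14.044, grad_y = 2*4*-0.897 = -7.1763
  x_2 = -1.4044 - 0.02*-14.044 = -1.1235
  y_2 = -0.897 - 0.02*-7.1763 = -0.7535
f(-1.1235, -0.7535) = 5*(-1.1235)^2 + 4*(-0.7535)^2 = 8.5826


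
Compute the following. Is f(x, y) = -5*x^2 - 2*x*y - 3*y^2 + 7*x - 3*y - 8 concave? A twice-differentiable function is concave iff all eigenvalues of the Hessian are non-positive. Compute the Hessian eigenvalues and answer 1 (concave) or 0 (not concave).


The Hessian of f(x,y) = -5*x^2 - 2*x*y - 3*y^2 + 7*x - 3*y - 8 is:
H = [[-10, -2], [-2, -6]]
Trace = -10 - 6 = -16
Determinant = -10*-6 - (-2)^2 = 56
Discriminant = (-16)^2 - 4*56 = 32.0
Eigenvalues: lambda_1 = -10.8284, lambda_2 = -5.1716
The function is concave.

1


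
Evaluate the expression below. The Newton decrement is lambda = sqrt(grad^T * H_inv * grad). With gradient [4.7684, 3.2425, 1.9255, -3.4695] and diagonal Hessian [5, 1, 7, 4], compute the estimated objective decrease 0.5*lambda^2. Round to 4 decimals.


Step 1: H is diagonal, so H^(-1) * g = [0.9537, 3.2425, 0.2751, -0.8674].
Step 2: g^T H^(-1) g = sum_i g_i^2 / H_ii
  = (4.7684)^2/5 + (3.2425)^2/1 + (1.9255)^2/7 + (-3.4695)^2/4
  = 4.5475 + 10.5138 + 0.5297 + 3.0094 = 18.6003
Step 3: Objective decrease = 0.5 * g^T H^(-1) g = 9.3002


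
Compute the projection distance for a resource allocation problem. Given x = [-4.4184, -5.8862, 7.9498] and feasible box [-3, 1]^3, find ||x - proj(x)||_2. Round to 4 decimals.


Project each component onto [-3, 1].
clip(-4.4184) = -3.0, clip(-5.8862) = -3.0, clip(7.9498) = 1.0
Projection = [-3.0, -3.0, 1.0]
Squared diffs: [2.0119, 8.3302, 48.2997]
Distance = sqrt(58.6418) = 7.6578


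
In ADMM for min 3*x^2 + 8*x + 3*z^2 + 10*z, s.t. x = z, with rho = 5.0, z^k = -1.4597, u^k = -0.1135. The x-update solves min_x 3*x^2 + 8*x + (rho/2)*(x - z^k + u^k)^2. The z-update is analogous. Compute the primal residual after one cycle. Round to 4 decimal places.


ADMM iteration with rho = 5.0, z^k = -1.4597, u^k = -0.1135
Step 1: x-update.
Minimize 3*x^2 + 8*x + (5.0/2)*(x + 1.4597 - 0.1135)^2
FOC: (2*3 + 5.0)*x = -8 + 5.0*(-1.4597 + 0.1135)
x^{k+1} = -1.3392
Step 2: z-update.
Minimize 3*z^2 + 10*z + (5.0/2)*(-1.3392 - z - 0.1135)^2
FOC: (2*3 + 5.0)*z = -10 + 5.0*(-1.3392 - 0.1135)
z^{k+1} = -1.5694
Step 3: u-update.
u^{k+1} = -0.1135 - 1.3392 + 1.5694 = 0.1167
Step 4: Primal residual = |-1.3392 + 1.5694| = 0.2302


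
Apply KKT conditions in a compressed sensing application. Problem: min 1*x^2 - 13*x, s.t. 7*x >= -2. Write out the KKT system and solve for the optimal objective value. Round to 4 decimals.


Step 1: Try lambda = 0 (constraint inactive).
Stationarity: 2*1*x - 13 = 0
x* = 13/(2*1) = 6.5
Check constraint: 7*6.5 = 45.5 >= -2 -- satisfied.
Step 2: Compute optimal value.
f(x*) = 1*6.5^2 - 13*6.5 = -42.25


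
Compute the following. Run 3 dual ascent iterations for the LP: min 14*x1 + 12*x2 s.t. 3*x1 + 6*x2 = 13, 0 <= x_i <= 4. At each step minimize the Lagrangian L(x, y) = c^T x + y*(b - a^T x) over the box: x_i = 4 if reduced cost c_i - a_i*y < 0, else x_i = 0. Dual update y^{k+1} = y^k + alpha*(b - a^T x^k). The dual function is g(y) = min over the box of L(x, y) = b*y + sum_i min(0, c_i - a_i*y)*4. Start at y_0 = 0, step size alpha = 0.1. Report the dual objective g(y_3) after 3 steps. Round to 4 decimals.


Dual ascent for LP: min 14*x1 + 12*x2, 3*x1 + 6*x2 = 13, 0 <= x_i <= 4
Step 1: y^k = 0.0, reduced costs: (14.0, 12.0)
  x^k = (0.0, 0.0), subgradient = b - a^T x = 13.0
  y^{k+1} = 0.0 + 0.1*13.0 = 1.3
Step 2: y^k = 1.3, reduced costs: (10.1, 4.2)
  x^k = (0.0, 0.0), subgradient = b - a^T x = 13.0
  y^{k+1} = 1.3 + 0.1*13.0 = 2.6
Step 3: y^k = 2.6, reduced costs: (6.2, -3.6)
  x^k = (0.0, 4.0), subgradient = b - a^T x = -11.0
  y^{k+1} = 2.6 + 0.1*-11.0 = 1.5
Dual objective at y_3 = 1.5: reduced costs (9.5, 3.0), box minimizer x = (0.0, 0.0)
g(y_3) = b*y + (c1 - a1*y)*x1 + (c2 - a2*y)*x2 = 13*1.5 + 9.5*0.0 + 3.0*0.0 = 19.5 + 0.0 + 0.0 = 19.5


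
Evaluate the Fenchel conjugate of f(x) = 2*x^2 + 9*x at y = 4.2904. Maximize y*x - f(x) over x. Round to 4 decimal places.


f*(y) = sup_x {y*x - a*x^2 - b*x} = sup_x {(y-b)*x - a*x^2}
FOC: (y - b) - 2a*x = 0 => x* = (y - b)/(2a)
x* = (4.2904 - 9)/(2*2) = -1.1774
f*(4.2904) = (y-b)^2/(4a) = (4.2904 - 9)^2/(4*2)
= 22.1803/8 = 2.7725


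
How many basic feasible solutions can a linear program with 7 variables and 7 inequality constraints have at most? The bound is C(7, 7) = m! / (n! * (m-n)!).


Each vertex corresponds to some choice of n active constraints out of m, so the number of vertices is at most C(m, n) = m! / (n!(m-n)!).
m = 7, n = 7
Numerator: 7 * 6 * 5 * 4 * 3 * 2 * 1
Denominator: 7! = 5040
C(7, 7) = 1


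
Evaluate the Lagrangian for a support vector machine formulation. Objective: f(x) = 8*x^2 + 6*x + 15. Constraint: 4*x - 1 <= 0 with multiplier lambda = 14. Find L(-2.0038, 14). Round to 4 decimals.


Step 1: Evaluate f(x).
f(-2.0038) = 8*(-2.0038)^2 + 6*(-2.0038) + 15 = 35.0989
Step 2: Evaluate g(x).
g(-2.0038) = 4*-2.0038 - 1 = -9.0152
Step 3: Compute Lagrangian.
L = 35.0989 + 14*-9.0152 = -91.1139


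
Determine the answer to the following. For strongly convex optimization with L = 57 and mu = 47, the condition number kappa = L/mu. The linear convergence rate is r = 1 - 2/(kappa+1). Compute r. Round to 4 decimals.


Step 1: Compute the condition number.
kappa = L/mu = 57/47 = 1.2128
Step 2: Compute the convergence rate.
r = 1 - 2/(kappa + 1) = 1 - 2*mu/(L + mu) = (L - mu)/(L + mu) = 10/104 = 0.0962


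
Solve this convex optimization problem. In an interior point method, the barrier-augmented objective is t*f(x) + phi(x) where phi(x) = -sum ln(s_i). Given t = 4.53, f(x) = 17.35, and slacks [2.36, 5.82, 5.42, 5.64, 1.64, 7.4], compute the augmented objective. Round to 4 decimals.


Step 1: Compute log-barrier.
ln values: [0.8587, 1.7613, 1.6901, 1.7299, 0.4947, 2.0015]
phi = -(0.8587 + 1.7613 + 1.6901 + 1.7299 + 0.4947 + 2.0015) = -8.5361
Step 2: Compute augmented objective.
t*f(x) = 4.53*17.35 = 78.5955
Total = 78.5955 - 8.5361 = 70.0594


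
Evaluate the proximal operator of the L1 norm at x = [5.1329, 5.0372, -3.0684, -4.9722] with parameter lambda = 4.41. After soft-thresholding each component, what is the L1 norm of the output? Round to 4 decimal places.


Soft-thresholding with lambda = 4.41:
prox(5.1329) = sign(5.1329)*max(|5.1329| - 4.41, 0) = 0.7229
prox(5.0372) = sign(5.0372)*max(|5.0372| - 4.41, 0) = 0.6272
prox(-3.0684) = sign(-3.0684)*max(|-3.0684| - 4.41, 0) = 0.0
prox(-4.9722) = sign(-4.9722)*max(|-4.9722| - 4.41, 0) = -0.5622
prox(x) = [0.7229, 0.6272, 0.0, -0.5622]
||prox(x)||_1 = 0.7229 + 0.6272 + 0.0 + 0.5622 = 1.9123


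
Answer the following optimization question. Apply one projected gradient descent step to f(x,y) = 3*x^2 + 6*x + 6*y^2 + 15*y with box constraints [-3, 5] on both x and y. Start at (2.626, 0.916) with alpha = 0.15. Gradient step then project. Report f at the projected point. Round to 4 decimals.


Step 1: Compute gradient at (2.626, 0.916).
grad_x = 2*3*2.626 + 6 = 21.756
grad_y = 2*6*0.916 + 15 = 25.992
Step 2: Gradient step.
x_raw = 2.626 - 0.15*21.756 = -0.6374
y_raw = 0.916 - 0.15*25.992 = -2.9828
Step 3: Project onto [-3, 5].
x_proj = clip(-0.6374) = -0.6374
y_proj = clip(-2.9828) = -2.9828
Step 4: Evaluate f.
f(-0.6374, -2.9828) = 6.035


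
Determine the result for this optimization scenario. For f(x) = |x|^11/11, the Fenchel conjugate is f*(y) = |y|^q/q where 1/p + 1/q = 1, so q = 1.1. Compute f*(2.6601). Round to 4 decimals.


The conjugate exponent q satisfies 1/p + 1/q = 1.
p = 11, so q = 11/(11 - 1) = 1.1
|y|^q = 2.6601^1.1 = 2.9335
f*(2.6601) = 2.9335 / 1.1 = 2.6668


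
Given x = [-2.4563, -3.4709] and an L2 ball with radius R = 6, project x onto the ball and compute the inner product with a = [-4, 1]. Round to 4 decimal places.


Step 1: Compute ||x|| (intermediates to 6 decimals).
||x|| = sqrt((-2.4563)^2 + (-3.4709)^2) = 4.252124
Step 2: Project.
Since ||x|| <= R, proj = x (no scaling needed).
proj(x) = [-2.4563, -3.4709]
Step 3: Dot product.
a^T * proj(x) = -4*(-2.4563) + 1*(-3.4709) = 6.3543


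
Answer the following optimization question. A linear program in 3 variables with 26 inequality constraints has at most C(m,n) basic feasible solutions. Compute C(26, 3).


Each vertex corresponds to some choice of n active constraints out of m, so the number of vertices is at most C(m, n) = m! / (n!(m-n)!).
m = 26, n = 3
Numerator: 26 * 25 * 24
Denominator: 3! = 6
C(26, 3) = 2600


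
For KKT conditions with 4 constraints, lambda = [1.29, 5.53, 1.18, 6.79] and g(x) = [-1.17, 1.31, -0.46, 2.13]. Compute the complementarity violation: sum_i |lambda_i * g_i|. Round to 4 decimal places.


KKT complementary slackness check:
lambda_1 * g_1 = 1.29 * -1.17 = -1.5093
lambda_2 * g_2 = 5.53 * 1.31 = 7.2443
lambda_3 * g_3 = 1.18 * -0.46 = -0.5428
lambda_4 * g_4 = 6.79 * 2.13 = 14.4627
Total violation = 1.5093 + 7.2443 + 0.5428 + 14.4627 = 23.7591


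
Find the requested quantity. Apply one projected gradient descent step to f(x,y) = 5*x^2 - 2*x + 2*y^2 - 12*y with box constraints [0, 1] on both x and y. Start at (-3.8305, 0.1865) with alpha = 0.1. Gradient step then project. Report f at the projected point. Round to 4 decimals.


Step 1: Compute gradient at (-3.8305, 0.1865).
grad_x = 2*5*-3.8305 - 2 = -40.305
grad_y = 2*2*0.1865 - 12 = -11.254
Step 2: Gradient step.
x_raw = -3.8305 - 0.1*-40.305 = 0.2
y_raw = 0.1865 - 0.1*-11.254 = 1.3119
Step 3: Project onto [0, 1].
x_proj = clip(0.2) = 0.2
y_proj = clip(1.3119) = 1.0
Step 4: Evaluate f.
f(0.2, 1.0) = -10.2


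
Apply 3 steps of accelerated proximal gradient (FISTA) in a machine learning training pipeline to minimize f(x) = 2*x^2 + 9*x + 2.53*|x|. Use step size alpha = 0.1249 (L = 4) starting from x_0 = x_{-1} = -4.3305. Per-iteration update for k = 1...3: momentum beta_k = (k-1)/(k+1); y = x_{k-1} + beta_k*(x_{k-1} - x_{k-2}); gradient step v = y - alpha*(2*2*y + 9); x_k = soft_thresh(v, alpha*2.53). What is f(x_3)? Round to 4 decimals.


FISTA on f(x) = 2*x^2 + 9*x + 2.53*|x|
L = 4, alpha = 0.1249
Iteration 1: beta = 0.0, y = -4.3305 + 0.0*(-4.3305 + 4.3305) = -4.3305
  grad(y) = -8.322, v = y - alpha*grad = -3.2911
  prox(v) = soft_thresh(-3.2911, 0.316) = -2.9751
Iteration 2: beta = 0.3333, y = -2.9751 + 0.3333*(-2.9751 + 4.3305) = -2.5233
  grad(y) = -1.0931, v = y - alpha*grad = -2.3867
  prox(v) = soft_thresh(-2.3867, 0.316) = -2.0708
Iteration 3: beta = 0.5, y = -2.0708 + 0.5*(-2.0708 + 2.9751) = -1.6186
  grad(y) = 2.5257, v = y - alpha*grad = -1.934
  prox(v) = soft_thresh(-1.934, 0.316) = -1.618
f(x_3) = 2*(-1.618)^2 + 9*(-1.618) + 2.53*|-1.618| = -5.2326


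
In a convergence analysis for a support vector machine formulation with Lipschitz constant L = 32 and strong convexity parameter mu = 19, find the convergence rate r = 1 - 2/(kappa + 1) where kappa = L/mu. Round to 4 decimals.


Step 1: Compute the condition number.
kappa = L/mu = 32/19 = 1.6842
Step 2: Compute the convergence rate.
r = 1 - 2/(kappa + 1) = 1 - 2*mu/(L + mu) = (L - mu)/(L + mu) = 13/51 = 0.2549


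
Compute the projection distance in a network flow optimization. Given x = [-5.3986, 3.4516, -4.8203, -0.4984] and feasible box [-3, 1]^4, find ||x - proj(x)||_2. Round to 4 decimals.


Project each component onto [-3, 1].
clip(-5.3986) = -3.0, clip(3.4516) = 1.0, clip(-4.8203) = -3.0, clip(-0.4984) = -0.4984
Projection = [-3.0, 1.0, -3.0, -0.4984]
Squared diffs: [5.7533, 6.0103, 3.3135, 0.0]
Distance = sqrt(15.0771) = 3.8829


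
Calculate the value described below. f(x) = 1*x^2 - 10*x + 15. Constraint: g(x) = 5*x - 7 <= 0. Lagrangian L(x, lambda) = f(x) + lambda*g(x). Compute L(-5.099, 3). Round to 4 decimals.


Step 1: Evaluate f(x).
f(-5.099) = 1*(-5.099)^2 - 10*(-5.099) + 15 = 91.9898
Step 2: Evaluate g(x).
g(-5.099) = 5*-5.099 - 7 = -32.495
Step 3: Compute Lagrangian.
L = 91.9898 + 3*-32.495 = -5.4952


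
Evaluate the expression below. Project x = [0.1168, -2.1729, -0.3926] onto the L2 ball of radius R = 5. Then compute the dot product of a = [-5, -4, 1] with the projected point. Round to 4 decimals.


Step 1: Compute ||x|| (intermediates to 6 decimals).
||x|| = sqrt(0.1168^2 + (-2.1729)^2 + (-0.3926)^2) = 2.21117
Step 2: Project.
Since ||x|| <= R, proj = x (no scaling needed).
proj(x) = [0.1168, -2.1729, -0.3926]
Step 3: Dot product.
a^T * proj(x) = -5*0.1168 - 4*(-2.1729) + 1*(-0.3926) = 7.715


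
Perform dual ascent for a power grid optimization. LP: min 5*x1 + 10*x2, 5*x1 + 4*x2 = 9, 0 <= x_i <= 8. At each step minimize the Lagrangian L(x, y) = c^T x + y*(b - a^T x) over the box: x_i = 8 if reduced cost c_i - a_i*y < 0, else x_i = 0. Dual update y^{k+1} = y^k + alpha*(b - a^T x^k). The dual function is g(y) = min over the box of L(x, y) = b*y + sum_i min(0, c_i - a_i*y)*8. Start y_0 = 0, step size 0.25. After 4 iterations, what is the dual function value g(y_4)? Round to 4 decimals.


Dual ascent for LP: min 5*x1 + 10*x2, 5*x1 + 4*x2 = 9, 0 <= x_i <= 8
Step 1: y^k = 0.0, reduced costs: (5.0, 10.0)
  x^k = (0.0, 0.0), subgradient = b - a^T x = 9.0
  y^{k+1} = 0.0 + 0.25*9.0 = 2.25
Step 2: y^k = 2.25, reduced costs: (-6.25, 1.0)
  x^k = (8.0, 0.0), subgradient = b - a^T x = -31.0
  y^{k+1} = 2.25 + 0.25*-31.0 = -5.5
Step 3: y^k = -5.5, reduced costs: (32.5, 32.0)
  x^k = (0.0, 0.0), subgradient = b - a^T x = 9.0
  y^{k+1} = -5.5 + 0.25*9.0 = -3.25
Step 4: y^k = -3.25, reduced costs: (21.25, 23.0)
  x^k = (0.0, 0.0), subgradient = b - a^T x = 9.0
  y^{k+1} = -3.25 + 0.25*9.0 = -1.0
Dual objective at y_4 = -1.0: reduced costs (10.0, 14.0), box minimizer x = (0.0, 0.0)
g(y_4) = b*y + (c1 - a1*y)*x1 + (c2 - a2*y)*x2 = 9*(-1.0) + 10.0*0.0 + 14.0*0.0 = -9.0 + 0.0 + 0.0 = -9.0


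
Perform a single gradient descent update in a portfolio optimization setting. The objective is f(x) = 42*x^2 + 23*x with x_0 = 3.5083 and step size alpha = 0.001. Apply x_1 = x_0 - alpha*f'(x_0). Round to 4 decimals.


We compute the gradient at x_0 and apply the update.
f'(x) = 84*x + 23
f'(3.5083) = 84*3.5083 + 23 = 317.6972
x_1 = 3.5083 - 0.001*317.6972 = 3.1906


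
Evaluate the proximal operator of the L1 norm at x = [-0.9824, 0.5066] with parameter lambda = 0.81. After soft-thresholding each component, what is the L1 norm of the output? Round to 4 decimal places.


Soft-thresholding with lambda = 0.81:
prox(-0.9824) = sign(-0.9824)*max(|-0.9824| - 0.81, 0) = -0.1724
prox(0.5066) = sign(0.5066)*max(|0.5066| - 0.81, 0) = 0.0
prox(x) = [-0.1724, 0.0]
||prox(x)||_1 = 0.1724 + 0.0 = 0.1724


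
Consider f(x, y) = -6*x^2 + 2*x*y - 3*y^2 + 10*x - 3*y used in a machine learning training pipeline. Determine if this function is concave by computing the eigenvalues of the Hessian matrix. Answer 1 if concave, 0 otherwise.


The Hessian of f(x,y) = -6*x^2 + 2*x*y - 3*y^2 + 10*x - 3*y is:
H = [[-12, 2], [2, -6]]
Trace = -12 - 6 = -18
Determinant = -12*-6 - (2)^2 = 68
Discriminant = (-18)^2 - 4*68 = 52.0
Eigenvalues: lambda_1 = -12.6056, lambda_2 = -5.3944
The function is concave.

1


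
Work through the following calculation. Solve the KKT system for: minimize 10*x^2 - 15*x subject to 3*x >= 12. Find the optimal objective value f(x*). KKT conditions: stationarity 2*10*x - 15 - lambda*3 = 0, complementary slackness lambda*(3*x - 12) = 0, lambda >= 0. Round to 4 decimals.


Step 1: Try lambda = 0 (constraint inactive).
x_unc = 15/(2*10) = 0.75
Check: 3*0.75 = 2.25 < 12 -- violated!
Step 2: Constraint must be active: 3*x = 12
x* = 12/3 = 4.0
lambda = (2*10*4.0 - 15)/3 = 21.6667
Step 3: Compute optimal value.
f(x*) = 10*4.0^2 - 15*4.0 = 100.0


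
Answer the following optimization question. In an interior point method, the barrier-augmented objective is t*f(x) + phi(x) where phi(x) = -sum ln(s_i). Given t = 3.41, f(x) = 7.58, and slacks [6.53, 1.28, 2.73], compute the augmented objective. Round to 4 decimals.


Step 1: Compute log-barrier.
ln values: [1.8764, 0.2469, 1.0043]
phi = -(1.8764 + 0.2469 + 1.0043) = -3.1276
Step 2: Compute augmented objective.
t*f(x) = 3.41*7.58 = 25.8478
Total = 25.8478 - 3.1276 = 22.7202


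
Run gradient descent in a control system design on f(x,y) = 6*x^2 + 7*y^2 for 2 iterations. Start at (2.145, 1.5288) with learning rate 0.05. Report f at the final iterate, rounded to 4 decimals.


Gradient descent on f(x,y) = 6*x^2 + 7*y^2.
Starting point: (2.145, 1.5288), alpha = 0.05
Step 1: grad_x = 2*6*2.145 = 25.74, grad_y = 2*7*1.5288 = 21.4032
  x_1 = 2.145 - 0.05*25.74 = 0.858
  y_1 = 1.5288 - 0.05*21.4032 = 0.4586
Step 2: grad_x = 2*6*0.858 = 10.296, grad_y = 2*7*0.4586 = 6.421
  x_2 = 0.858 - 0.05*10.296 = 0.3432
  y_2 = 0.4586 - 0.05*6.421 = 0.1376
f(0.3432, 0.1376) = 6*0.3432^2 + 7*0.1376^2 = 0.8392


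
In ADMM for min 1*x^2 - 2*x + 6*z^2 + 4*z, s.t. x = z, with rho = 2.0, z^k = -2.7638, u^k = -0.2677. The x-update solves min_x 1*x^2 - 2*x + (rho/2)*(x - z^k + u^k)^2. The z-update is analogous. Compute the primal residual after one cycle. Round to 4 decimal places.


ADMM iteration with rho = 2.0, z^k = -2.7638, u^k = -0.2677
Step 1: x-update.
Minimize 1*x^2 - 2*x + (2.0/2)*(x + 2.7638 - 0.2677)^2
FOC: (2*1 + 2.0)*x = 2 + 2.0*(-2.7638 + 0.2677)
x^{k+1} = -0.7481
Step 2: z-update.
Minimize 6*z^2 + 4*z + (2.0/2)*(-0.7481 - z - 0.2677)^2
FOC: (2*6 + 2.0)*z = -4 + 2.0*(-0.7481 - 0.2677)
z^{k+1} = -0.4308
Step 3: u-update.
u^{k+1} = -0.2677 - 0.7481 + 0.4308 = -0.5849
Step 4: Primal residual = |-0.7481 + 0.4308| = 0.3172


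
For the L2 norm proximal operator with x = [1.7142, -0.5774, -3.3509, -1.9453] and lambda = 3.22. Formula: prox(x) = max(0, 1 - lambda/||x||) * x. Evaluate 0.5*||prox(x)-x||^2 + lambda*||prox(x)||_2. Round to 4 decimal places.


Step 1: Compute ||x||.
||x|| = 4.276
Step 2: Compute scaling factor.
scale = max(0, 1 - 3.22/4.276) = 0.247
Step 3: prox(x) = [0.4234, -0.1426, -0.8276, -0.4804]
||prox(x)|| = 1.056
Step 4: Proximal objective.
0.5*||prox-x||^2 = 5.1842
lambda*||prox|| = 3.4003
Total = 8.5847


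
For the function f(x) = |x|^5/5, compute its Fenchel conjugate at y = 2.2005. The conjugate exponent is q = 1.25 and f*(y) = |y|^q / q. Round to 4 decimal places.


The conjugate exponent q satisfies 1/p + 1/q = 1.
p = 5, so q = 5/(5 - 1) = 1.25
|y|^q = 2.2005^1.25 = 2.6801
f*(2.2005) = 2.6801 / 1.25 = 2.1441


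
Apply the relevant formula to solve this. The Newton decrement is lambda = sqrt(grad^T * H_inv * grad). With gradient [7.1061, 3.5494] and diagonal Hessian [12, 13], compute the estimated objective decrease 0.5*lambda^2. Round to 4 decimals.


Step 1: H is diagonal, so H^(-1) * g = [0.5922, 0.273].
Step 2: g^T H^(-1) g = sum_i g_i^2 / H_ii
  = (7.1061)^2/12 + (3.5494)^2/13
  = 4.2081 + 0.9691 = 5.1772
Step 3: Objective decrease = 0.5 * g^T H^(-1) g = 2.5886


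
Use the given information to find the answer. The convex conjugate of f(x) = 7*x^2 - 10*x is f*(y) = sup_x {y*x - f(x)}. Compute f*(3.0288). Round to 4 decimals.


f*(y) = sup_x {y*x - a*x^2 - b*x} = sup_x {(y-b)*x - a*x^2}
FOC: (y - b) - 2a*x = 0 => x* = (y - b)/(2a)
x* = (3.0288 + 10)/(2*7) = 0.9306
f*(3.0288) = (y-b)^2/(4a) = (3.0288 + 10)^2/(4*7)
= 169.7496/28 = 6.0625


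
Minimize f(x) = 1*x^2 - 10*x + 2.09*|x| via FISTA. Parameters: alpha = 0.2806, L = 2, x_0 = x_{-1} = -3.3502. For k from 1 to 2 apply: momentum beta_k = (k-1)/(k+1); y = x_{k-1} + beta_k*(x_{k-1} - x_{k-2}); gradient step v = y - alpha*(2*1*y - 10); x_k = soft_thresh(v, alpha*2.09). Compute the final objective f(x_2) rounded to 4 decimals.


FISTA on f(x) = 1*x^2 - 10*x + 2.09*|x|
L = 2, alpha = 0.2806
Iteration 1: beta = 0.0, y = -3.3502 + 0.0*(-3.3502 + 3.3502) = -3.3502
  grad(y) = -16.7004, v = y - alpha*grad = 1.3359
  prox(v) = soft_thresh(1.3359, 0.5865) = 0.7495
Iteration 2: beta = 0.3333, y = 0.7495 + 0.3333*(0.7495 + 3.3502) = 2.116
  grad(y) = -5.7679, v = y - alpha*grad = 3.7345
  prox(v) = soft_thresh(3.7345, 0.5865) = 3.1481
f(x_2) = 1*3.1481^2 - 10*3.1481 + 2.09*|3.1481| = -14.9909


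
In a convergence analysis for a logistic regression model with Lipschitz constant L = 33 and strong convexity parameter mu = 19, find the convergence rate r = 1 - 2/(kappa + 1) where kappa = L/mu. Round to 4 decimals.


Step 1: Compute the condition number.
kappa = L/mu = 33/19 = 1.7368
Step 2: Compute the convergence rate.
r = 1 - 2/(kappa + 1) = 1 - 2*mu/(L + mu) = (L - mu)/(L + mu) = 14/52 = 0.2692


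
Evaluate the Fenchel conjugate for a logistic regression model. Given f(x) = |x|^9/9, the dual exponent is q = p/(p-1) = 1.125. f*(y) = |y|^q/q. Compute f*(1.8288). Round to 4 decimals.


The conjugate exponent q satisfies 1/p + 1/q = 1.
p = 9, so q = 9/(9 - 1) = 1.125
|y|^q = 1.8288^1.125 = 1.9721
f*(1.8288) = 1.9721 / 1.125 = 1.753


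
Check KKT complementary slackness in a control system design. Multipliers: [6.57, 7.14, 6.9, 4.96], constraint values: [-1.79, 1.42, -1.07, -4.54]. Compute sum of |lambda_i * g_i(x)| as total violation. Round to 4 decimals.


KKT complementary slackness check:
lambda_1 * g_1 = 6.57 * -1.79 = -11.7603
lambda_2 * g_2 = 7.14 * 1.42 = 10.1388
lambda_3 * g_3 = 6.9 * -1.07 = -7.383
lambda_4 * g_4 = 4.96 * -4.54 = -22.5184
Total violation = 11.7603 + 10.1388 + 7.383 + 22.5184 = 51.8005


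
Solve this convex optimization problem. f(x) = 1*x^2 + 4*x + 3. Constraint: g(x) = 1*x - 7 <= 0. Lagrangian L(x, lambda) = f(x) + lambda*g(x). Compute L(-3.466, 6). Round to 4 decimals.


Step 1: Evaluate f(x).
f(-3.466) = 1*(-3.466)^2 + 4*(-3.466) + 3 = 1.1492
Step 2: Evaluate g(x).
g(-3.466) = 1*-3.466 - 7 = -10.466
Step 3: Compute Lagrangian.
L = 1.1492 + 6*-10.466 = -61.6468


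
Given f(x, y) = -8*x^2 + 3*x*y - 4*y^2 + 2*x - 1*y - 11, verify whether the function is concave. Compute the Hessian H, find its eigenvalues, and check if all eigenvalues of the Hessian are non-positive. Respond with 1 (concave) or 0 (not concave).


The Hessian of f(x,y) = -8*x^2 + 3*x*y - 4*y^2 + 2*x - 1*y - 11 is:
H = [[-16, 3], [3, -8]]
Trace = -16 - 8 = -24
Determinant = -16*-8 - (3)^2 = 119
Discriminant = (-24)^2 - 4*119 = 100.0
Eigenvalues: lambda_1 = -17.0, lambda_2 = -7.0
The function is concave.

1


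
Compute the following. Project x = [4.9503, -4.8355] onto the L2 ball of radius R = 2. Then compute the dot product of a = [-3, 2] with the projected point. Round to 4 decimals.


Step 1: Compute ||x|| (intermediates to 6 decimals).
||x|| = sqrt(4.9503^2 + (-4.8355)^2) = 6.920082
Step 2: Project.
Since ||x|| > R, scale = R/||x|| = 2/6.920082 = 0.289014, proj(x) = scale * x
proj(x) = [1.430706, -1.397527]
Step 3: Dot product.
a^T * proj(x) = -3*1.430706 + 2*(-1.397527) = -7.0872


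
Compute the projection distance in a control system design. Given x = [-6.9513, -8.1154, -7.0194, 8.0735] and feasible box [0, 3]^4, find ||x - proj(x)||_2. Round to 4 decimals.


Project each component onto [0, 3].
clip(-6.9513) = 0.0, clip(-8.1154) = 0.0, clip(-7.0194) = 0.0, clip(8.0735) = 3.0
Projection = [0.0, 0.0, 0.0, 3.0]
Squared diffs: [48.3206, 65.8597, 49.272, 25.7404]
Distance = sqrt(189.1927) = 13.7547


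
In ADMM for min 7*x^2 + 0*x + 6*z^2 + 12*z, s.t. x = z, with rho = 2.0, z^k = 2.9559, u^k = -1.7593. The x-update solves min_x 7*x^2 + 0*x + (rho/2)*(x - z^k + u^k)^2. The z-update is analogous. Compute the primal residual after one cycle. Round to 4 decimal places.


ADMM iteration with rho = 2.0, z^k = 2.9559, u^k = -1.7593
Step 1: x-update.
Minimize 7*x^2 + 0*x + (2.0/2)*(x - 2.9559 - 1.7593)^2
FOC: (2*7 + 2.0)*x = 0 + 2.0*(2.9559 + 1.7593)
x^{k+1} = 0.5894
Step 2: z-update.
Minimize 6*z^2 + 12*z + (2.0/2)*(0.5894 - z - 1.7593)^2
FOC: (2*6 + 2.0)*z = -12 + 2.0*(0.5894 - 1.7593)
z^{k+1} = -1.0243
Step 3: u-update.
u^{k+1} = -1.7593 + 0.5894 + 1.0243 = -0.1456
Step 4: Primal residual = |0.5894 + 1.0243| = 1.6137


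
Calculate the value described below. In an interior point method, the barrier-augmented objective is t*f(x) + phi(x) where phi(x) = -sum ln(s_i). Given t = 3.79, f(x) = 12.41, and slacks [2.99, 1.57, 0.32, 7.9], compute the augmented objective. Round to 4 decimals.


Step 1: Compute log-barrier.
ln values: [1.0953, 0.4511, -1.1394, 2.0669]
phi = -(1.0953 + 0.4511 - 1.1394 + 2.0669) = -2.4738
Step 2: Compute augmented objective.
t*f(x) = 3.79*12.41 = 47.0339
Total = 47.0339 - 2.4738 = 44.5601


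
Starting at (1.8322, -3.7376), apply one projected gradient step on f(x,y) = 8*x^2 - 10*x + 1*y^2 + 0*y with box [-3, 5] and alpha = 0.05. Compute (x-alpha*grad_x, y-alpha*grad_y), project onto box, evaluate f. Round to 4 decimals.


Step 1: Compute gradient at (1.8322, -3.7376).
grad_x = 2*8*1.8322 - 10 = 19.3152
grad_y = 2*1*-3.7376 + 0 = -7.4752
Step 2: Gradient step.
x_raw = 1.8322 - 0.05*19.3152 = 0.8664
y_raw = -3.7376 - 0.05*-7.4752 = -3.3638
Step 3: Project onto [-3, 5].
x_proj = clip(0.8664) = 0.8664
y_proj = clip(-3.3638) = -3.0
Step 4: Evaluate f.
f(0.8664, -3.0) = 6.3413


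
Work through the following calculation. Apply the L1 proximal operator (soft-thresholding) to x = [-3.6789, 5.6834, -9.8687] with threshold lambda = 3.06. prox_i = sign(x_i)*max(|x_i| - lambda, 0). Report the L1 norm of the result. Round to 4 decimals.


Soft-thresholding with lambda = 3.06:
prox(-3.6789) = sign(-3.6789)*max(|-3.6789| - 3.06, 0) = -0.6189
prox(5.6834) = sign(5.6834)*max(|5.6834| - 3.06, 0) = 2.6234
prox(-9.8687) = sign(-9.8687)*max(|-9.8687| - 3.06, 0) = -6.8087
prox(x) = [-0.6189, 2.6234, -6.8087]
||prox(x)||_1 = 0.6189 + 2.6234 + 6.8087 = 10.051


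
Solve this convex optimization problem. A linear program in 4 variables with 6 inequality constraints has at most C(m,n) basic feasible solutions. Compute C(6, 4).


Each vertex corresponds to some choice of n active constraints out of m, so the number of vertices is at most C(m, n) = m! / (n!(m-n)!).
m = 6, n = 4
Numerator: 6 * 5 * 4 * 3
Denominator: 4! = 24
C(6, 4) = 15


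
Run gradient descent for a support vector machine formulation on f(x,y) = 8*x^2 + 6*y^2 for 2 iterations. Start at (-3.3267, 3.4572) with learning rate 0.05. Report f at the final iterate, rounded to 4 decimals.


Gradient descent on f(x,y) = 8*x^2 + 6*y^2.
Starting point: (-3.3267, 3.4572), alpha = 0.05
Step 1: grad_x = 2*8*-3.3267 = -53.2272, grad_y = 2*6*3.4572 = 41.4864
  x_1 = -3.3267 - 0.05*-53.2272 = -0.6653
  y_1 = 3.4572 - 0.05*41.4864 = 1.3829
Step 2: grad_x = 2*8*-0.6653 = -10.6454, grad_y = 2*6*1.3829 = 16.5946
  x_2 = -0.6653 - 0.05*-10.6454 = -0.1331
  y_2 = 1.3829 - 0.05*16.5946 = 0.5532
f(-0.1331, 0.5532) = 8*(-0.1331)^2 + 6*0.5532^2 = 1.9775


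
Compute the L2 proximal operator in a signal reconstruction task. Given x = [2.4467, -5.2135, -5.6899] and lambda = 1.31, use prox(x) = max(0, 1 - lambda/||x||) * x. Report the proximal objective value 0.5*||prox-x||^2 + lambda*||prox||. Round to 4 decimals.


Step 1: Compute ||x||.
||x|| = 8.0958
Step 2: Compute scaling factor.
scale = max(0, 1 - 1.31/8.0958) = 0.8382
Step 3: prox(x) = [2.0508, -4.3699, -4.7692]
||prox(x)|| = 6.7858
Step 4: Proximal objective.
0.5*||prox-x||^2 = 0.8581
lambda*||prox|| = 8.8894
Total = 9.7474


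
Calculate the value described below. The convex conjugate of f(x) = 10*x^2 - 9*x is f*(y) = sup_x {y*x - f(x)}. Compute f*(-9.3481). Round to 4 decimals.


f*(y) = sup_x {y*x - a*x^2 - b*x} = sup_x {(y-b)*x - a*x^2}
FOC: (y - b) - 2a*x = 0 => x* = (y - b)/(2a)
x* = (-9.3481 + 9)/(2*10) = -0.0174
f*(-9.3481) = (y-b)^2/(4a) = (-9.3481 + 9)^2/(4*10)
= 0.1212/40 = 0.003


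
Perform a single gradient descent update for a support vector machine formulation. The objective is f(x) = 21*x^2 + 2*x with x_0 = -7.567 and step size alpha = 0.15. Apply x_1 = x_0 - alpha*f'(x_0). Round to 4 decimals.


We compute the gradient at x_0 and apply the update.
f'(x) = 42*x + 2
f'(-7.567) = 42*-7.567 + 2 = -315.814
x_1 = -7.567 - 0.15*-315.814 = 39.8051


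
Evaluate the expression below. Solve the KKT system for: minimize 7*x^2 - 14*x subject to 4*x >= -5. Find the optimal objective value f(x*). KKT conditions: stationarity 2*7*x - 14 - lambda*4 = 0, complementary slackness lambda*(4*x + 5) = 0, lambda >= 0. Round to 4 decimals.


Step 1: Try lambda = 0 (constraint inactive).
Stationarity: 2*7*x - 14 = 0
x* = 14/(2*7) = 1.0
Check constraint: 4*1.0 = 4.0 >= -5 -- satisfied.
Step 2: Compute optimal value.
f(x*) = 7*1.0^2 - 14*1.0 = -7.0


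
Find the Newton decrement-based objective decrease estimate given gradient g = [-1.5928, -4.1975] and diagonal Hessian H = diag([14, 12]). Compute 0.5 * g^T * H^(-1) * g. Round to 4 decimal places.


Step 1: H is diagonal, so H^(-1) * g = [-0.1138, -0.3498].
Step 2: g^T H^(-1) g = sum_i g_i^2 / H_ii
  = (-1.5928)^2/14 + (-4.1975)^2/12
  = 0.1812 + 1.4683 = 1.6495
Step 3: Objective decrease = 0.5 * g^T H^(-1) g = 0.8247


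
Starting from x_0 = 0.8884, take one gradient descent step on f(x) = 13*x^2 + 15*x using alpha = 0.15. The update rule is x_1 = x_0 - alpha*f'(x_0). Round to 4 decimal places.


We compute the gradient at x_0 and apply the update.
f'(x) = 26*x + 15
f'(0.8884) = 26*0.8884 + 15 = 38.0984
x_1 = 0.8884 - 0.15*38.0984 = -4.8264


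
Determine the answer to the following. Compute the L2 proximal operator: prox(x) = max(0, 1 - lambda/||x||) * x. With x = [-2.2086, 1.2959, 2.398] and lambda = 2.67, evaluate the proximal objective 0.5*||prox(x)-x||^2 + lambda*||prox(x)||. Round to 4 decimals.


Step 1: Compute ||x||.
||x|| = 3.5082
Step 2: Compute scaling factor.
scale = max(0, 1 - 2.67/3.5082) = 0.2389
Step 3: prox(x) = [-0.5277, 0.3096, 0.573]
||prox(x)|| = 0.8382
Step 4: Proximal objective.
0.5*||prox-x||^2 = 3.5645
lambda*||prox|| = 2.238
Total = 5.8025


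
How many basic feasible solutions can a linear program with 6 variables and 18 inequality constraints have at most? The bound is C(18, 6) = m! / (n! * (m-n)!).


Each vertex corresponds to some choice of n active constraints out of m, so the number of vertices is at most C(m, n) = m! / (n!(m-n)!).
m = 18, n = 6
Numerator: 18 * 17 * 16 * 15 * 14 * 13
Denominator: 6! = 720
C(18, 6) = 18564
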